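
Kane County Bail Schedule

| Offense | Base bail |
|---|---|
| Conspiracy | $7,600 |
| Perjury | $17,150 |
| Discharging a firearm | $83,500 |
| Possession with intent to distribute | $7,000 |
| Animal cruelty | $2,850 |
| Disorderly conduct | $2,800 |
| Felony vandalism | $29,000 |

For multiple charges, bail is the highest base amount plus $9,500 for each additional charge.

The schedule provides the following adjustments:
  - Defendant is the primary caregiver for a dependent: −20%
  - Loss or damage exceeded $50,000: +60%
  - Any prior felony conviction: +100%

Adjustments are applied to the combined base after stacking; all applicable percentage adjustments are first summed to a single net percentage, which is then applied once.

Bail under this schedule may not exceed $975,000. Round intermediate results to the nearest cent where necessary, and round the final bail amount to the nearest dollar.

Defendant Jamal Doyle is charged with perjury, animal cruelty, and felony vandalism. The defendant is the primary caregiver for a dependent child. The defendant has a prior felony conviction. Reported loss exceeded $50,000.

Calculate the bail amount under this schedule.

$115,200

Base amounts from the schedule: perjury $17,150; animal cruelty $2,850; felony vandalism $29,000.
Stacking rule: highest base plus $9,500 per additional charge. Highest is felony vandalism at $29,000; 2 additional charges → +$19,000. Combined base = $48,000.
Net percentage adjustment: −20% +60% +100% = +140%. $48,000 × 2.4 = $115,200.
$115,200 is within the $975,000 maximum.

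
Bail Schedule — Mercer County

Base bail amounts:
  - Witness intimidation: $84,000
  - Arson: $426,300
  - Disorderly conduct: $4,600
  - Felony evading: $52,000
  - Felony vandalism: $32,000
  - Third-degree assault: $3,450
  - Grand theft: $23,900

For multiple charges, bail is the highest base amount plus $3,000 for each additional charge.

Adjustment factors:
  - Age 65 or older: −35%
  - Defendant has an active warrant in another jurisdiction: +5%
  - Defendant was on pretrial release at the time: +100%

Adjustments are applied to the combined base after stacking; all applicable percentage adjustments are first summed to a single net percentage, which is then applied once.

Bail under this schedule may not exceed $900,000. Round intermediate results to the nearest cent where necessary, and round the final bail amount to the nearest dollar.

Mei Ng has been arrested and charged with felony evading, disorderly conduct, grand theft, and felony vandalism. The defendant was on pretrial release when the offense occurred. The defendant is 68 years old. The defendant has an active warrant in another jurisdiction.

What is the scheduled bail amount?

$103,700

Base amounts from the schedule: felony evading $52,000; disorderly conduct $4,600; grand theft $23,900; felony vandalism $32,000.
Stacking rule: highest base plus $3,000 per additional charge. Highest is felony evading at $52,000; 3 additional charges → +$9,000. Combined base = $61,000.
Net percentage adjustment: −35% +5% +100% = +70%. $61,000 × 1.7 = $103,700.
$103,700 is within the $900,000 maximum.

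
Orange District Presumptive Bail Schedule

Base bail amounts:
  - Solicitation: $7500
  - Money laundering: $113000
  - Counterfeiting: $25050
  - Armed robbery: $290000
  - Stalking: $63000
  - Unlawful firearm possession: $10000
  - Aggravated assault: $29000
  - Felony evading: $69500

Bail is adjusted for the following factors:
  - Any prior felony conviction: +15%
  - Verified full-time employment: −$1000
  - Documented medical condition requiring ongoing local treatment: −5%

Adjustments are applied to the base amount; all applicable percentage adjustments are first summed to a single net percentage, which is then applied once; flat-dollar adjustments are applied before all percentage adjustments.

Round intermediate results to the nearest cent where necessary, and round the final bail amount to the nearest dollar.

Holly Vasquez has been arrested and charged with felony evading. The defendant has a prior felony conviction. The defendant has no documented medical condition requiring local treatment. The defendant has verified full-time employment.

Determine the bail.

$78775

Base amounts from the schedule: felony evading $69500.
Single charge. Combined base = $69500.
Verified full-time employment (−$1000 flat): $69500 − $1000 = $68500.
Any prior felony conviction (+15%): $68500 × 1.15 = $78775.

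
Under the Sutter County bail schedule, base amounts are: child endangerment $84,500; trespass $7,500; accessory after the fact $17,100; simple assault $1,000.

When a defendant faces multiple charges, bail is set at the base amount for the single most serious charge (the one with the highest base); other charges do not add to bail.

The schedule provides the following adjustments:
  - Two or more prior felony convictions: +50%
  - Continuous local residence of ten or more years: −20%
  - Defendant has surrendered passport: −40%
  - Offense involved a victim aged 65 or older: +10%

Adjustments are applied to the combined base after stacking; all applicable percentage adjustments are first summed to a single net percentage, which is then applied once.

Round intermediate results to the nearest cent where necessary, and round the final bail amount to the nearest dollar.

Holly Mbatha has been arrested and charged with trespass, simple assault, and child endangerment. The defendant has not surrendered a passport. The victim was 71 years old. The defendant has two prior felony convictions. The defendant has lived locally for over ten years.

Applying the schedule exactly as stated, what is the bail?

Base amounts from the schedule: trespass $7,500; simple assault $1,000; child endangerment $84,500.
Stacking rule: use the highest base only. Highest is child endangerment at $84,500. Combined base = $84,500.
Net percentage adjustment: +50% −20% +10% = +40%. $84,500 × 1.4 = $118,300.

$118,300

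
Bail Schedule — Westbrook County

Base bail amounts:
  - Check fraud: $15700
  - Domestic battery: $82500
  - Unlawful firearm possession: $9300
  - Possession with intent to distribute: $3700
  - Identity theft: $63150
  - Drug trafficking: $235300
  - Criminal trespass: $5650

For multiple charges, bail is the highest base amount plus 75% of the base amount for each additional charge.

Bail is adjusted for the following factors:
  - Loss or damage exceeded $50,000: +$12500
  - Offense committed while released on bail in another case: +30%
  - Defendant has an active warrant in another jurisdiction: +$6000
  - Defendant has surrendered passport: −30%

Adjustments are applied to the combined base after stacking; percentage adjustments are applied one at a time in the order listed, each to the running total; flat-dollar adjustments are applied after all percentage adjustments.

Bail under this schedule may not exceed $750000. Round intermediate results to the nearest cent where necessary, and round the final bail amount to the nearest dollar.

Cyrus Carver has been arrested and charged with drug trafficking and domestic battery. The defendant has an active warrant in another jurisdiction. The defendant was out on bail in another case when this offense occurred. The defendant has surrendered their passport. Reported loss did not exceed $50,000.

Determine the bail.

$276429

Base amounts from the schedule: drug trafficking $235300; domestic battery $82500.
Stacking rule: highest base plus 75% of each additional charge. Highest is drug trafficking at $235300. Additional: $82500 × 75% = $61875. Combined base = $235300 + $61875 = $297175.
Offense committed while released on bail in another case (+30%): $297175 × 1.3 = $386327.50.
Defendant has surrendered passport (−30%): $386327.50 × 0.7 = $270429.25.
Defendant has an active warrant in another jurisdiction (+$6000 flat): $270429.25 + $6000 = $276429.25.
$276429.25 is within the $750000 maximum.
Rounded to the nearest dollar: $276429.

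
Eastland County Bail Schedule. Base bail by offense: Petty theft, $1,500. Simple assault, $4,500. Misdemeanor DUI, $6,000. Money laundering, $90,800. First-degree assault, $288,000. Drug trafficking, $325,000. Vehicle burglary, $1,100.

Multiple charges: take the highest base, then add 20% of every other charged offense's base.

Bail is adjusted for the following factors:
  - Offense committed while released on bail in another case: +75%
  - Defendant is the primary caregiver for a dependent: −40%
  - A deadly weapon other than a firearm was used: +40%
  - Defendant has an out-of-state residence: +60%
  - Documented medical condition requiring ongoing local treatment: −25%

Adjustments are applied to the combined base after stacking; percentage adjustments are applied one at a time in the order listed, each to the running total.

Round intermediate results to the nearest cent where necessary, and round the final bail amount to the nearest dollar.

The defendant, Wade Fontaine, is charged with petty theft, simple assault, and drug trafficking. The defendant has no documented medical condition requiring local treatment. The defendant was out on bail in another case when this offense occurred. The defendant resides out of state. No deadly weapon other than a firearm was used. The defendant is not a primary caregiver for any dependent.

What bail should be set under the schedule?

Base amounts from the schedule: petty theft $1,500; simple assault $4,500; drug trafficking $325,000.
Stacking rule: highest base plus 20% of each additional charge. Highest is drug trafficking at $325,000. Additional: $1,500 × 20% = $300; $4,500 × 20% = $900. Combined base = $325,000 + $1,200 = $326,200.
Offense committed while released on bail in another case (+75%): $326,200 × 1.75 = $570,850.
Defendant has an out-of-state residence (+60%): $570,850 × 1.6 = $913,360.

$913,360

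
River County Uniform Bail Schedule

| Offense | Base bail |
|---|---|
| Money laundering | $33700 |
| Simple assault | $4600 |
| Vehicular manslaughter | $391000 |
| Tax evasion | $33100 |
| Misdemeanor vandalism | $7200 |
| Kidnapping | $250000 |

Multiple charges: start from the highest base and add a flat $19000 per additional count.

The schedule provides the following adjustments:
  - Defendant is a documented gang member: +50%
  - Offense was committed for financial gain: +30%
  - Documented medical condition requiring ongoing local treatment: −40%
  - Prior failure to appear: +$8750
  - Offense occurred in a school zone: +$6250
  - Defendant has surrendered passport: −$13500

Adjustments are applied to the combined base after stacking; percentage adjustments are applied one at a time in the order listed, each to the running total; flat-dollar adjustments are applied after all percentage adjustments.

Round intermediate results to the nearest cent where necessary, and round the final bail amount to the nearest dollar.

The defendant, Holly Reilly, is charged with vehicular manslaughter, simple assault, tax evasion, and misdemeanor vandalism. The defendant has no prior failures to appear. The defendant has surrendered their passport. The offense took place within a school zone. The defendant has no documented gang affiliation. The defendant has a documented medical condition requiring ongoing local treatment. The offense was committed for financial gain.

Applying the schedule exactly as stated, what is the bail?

$342190

Base amounts from the schedule: vehicular manslaughter $391000; simple assault $4600; tax evasion $33100; misdemeanor vandalism $7200.
Stacking rule: highest base plus $19000 per additional charge. Highest is vehicular manslaughter at $391000; 3 additional charges → +$57000. Combined base = $448000.
Offense was committed for financial gain (+30%): $448000 × 1.3 = $582400.
Documented medical condition requiring ongoing local treatment (−40%): $582400 × 0.6 = $349440.
Offense occurred in a school zone (+$6250 flat): $349440 + $6250 = $355690.
Defendant has surrendered passport (−$13500 flat): $355690 − $13500 = $342190.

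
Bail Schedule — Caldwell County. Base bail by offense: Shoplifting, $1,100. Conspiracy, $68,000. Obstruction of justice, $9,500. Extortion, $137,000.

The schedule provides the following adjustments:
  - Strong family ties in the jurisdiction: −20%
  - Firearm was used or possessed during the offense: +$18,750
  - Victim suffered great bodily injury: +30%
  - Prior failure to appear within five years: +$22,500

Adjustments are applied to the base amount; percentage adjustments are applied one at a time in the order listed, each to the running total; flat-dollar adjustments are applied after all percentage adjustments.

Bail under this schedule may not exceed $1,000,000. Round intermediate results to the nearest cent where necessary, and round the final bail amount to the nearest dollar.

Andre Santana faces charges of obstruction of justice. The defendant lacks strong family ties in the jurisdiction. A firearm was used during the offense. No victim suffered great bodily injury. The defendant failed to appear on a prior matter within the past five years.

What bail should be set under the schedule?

Base amounts from the schedule: obstruction of justice $9,500.
Single charge. Combined base = $9,500.
Firearm was used or possessed during the offense (+$18,750 flat): $9,500 + $18,750 = $28,250.
Prior failure to appear within five years (+$22,500 flat): $28,250 + $22,500 = $50,750.
$50,750 is within the $1,000,000 maximum.

$50,750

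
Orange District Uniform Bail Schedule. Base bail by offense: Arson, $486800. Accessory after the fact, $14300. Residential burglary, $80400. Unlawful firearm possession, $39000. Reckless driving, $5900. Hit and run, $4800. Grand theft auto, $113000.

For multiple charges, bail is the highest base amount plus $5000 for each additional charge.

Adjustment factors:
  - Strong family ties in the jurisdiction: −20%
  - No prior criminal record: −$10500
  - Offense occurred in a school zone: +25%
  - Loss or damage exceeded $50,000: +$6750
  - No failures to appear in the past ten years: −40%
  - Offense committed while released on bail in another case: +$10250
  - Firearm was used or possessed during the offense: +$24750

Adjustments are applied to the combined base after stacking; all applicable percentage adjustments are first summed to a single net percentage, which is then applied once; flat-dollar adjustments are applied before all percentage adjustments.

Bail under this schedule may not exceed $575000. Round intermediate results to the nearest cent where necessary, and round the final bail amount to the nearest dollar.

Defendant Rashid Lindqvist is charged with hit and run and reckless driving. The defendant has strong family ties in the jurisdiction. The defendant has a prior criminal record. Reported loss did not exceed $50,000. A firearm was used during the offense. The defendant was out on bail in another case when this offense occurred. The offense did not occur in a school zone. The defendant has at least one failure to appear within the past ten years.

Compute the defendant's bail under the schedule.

Base amounts from the schedule: hit and run $4800; reckless driving $5900.
Stacking rule: highest base plus $5000 per additional charge. Highest is reckless driving at $5900; 1 additional charge → +$5000. Combined base = $10900.
Offense committed while released on bail in another case (+$10250 flat): $10900 + $10250 = $21150.
Firearm was used or possessed during the offense (+$24750 flat): $21150 + $24750 = $45900.
Strong family ties in the jurisdiction (−20%): $45900 × 0.8 = $36720.
$36720 is within the $575000 maximum.

$36720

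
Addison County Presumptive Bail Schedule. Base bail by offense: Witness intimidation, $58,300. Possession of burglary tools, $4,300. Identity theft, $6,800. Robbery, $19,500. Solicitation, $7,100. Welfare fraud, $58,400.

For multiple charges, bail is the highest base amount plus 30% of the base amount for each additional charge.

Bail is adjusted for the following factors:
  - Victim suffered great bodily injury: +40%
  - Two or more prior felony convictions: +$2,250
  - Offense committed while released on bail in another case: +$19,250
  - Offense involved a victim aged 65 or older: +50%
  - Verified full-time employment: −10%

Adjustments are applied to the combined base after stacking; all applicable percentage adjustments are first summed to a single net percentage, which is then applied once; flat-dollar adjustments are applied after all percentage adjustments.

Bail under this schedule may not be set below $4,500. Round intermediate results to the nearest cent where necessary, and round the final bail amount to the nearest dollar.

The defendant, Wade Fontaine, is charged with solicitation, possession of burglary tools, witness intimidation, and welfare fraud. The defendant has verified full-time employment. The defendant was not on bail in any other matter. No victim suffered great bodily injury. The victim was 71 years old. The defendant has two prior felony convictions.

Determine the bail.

Base amounts from the schedule: solicitation $7,100; possession of burglary tools $4,300; witness intimidation $58,300; welfare fraud $58,400.
Stacking rule: highest base plus 30% of each additional charge. Highest is welfare fraud at $58,400. Additional: $7,100 × 30% = $2,130; $4,300 × 30% = $1,290; $58,300 × 30% = $17,490. Combined base = $58,400 + $20,910 = $79,310.
Net percentage adjustment: +50% −10% = +40%. $79,310 × 1.4 = $111,034.
Two or more prior felony convictions (+$2,250 flat): $111,034 + $2,250 = $113,284.
$113,284 is at or above the $4,500 minimum.

$113,284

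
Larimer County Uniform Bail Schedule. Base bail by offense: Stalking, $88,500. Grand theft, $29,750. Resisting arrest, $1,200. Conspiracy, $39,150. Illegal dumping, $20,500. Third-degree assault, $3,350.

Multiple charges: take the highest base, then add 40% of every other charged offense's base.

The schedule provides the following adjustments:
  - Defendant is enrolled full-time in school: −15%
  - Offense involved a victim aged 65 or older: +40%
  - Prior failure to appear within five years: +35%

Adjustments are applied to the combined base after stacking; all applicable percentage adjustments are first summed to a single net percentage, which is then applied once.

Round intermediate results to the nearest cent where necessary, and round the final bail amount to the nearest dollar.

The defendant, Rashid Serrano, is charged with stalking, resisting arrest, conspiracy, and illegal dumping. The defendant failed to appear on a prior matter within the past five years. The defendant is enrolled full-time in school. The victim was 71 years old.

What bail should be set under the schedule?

$180,544

Base amounts from the schedule: stalking $88,500; resisting arrest $1,200; conspiracy $39,150; illegal dumping $20,500.
Stacking rule: highest base plus 40% of each additional charge. Highest is stalking at $88,500. Additional: $1,200 × 40% = $480; $39,150 × 40% = $15,660; $20,500 × 40% = $8,200. Combined base = $88,500 + $24,340 = $112,840.
Net percentage adjustment: −15% +40% +35% = +60%. $112,840 × 1.6 = $180,544.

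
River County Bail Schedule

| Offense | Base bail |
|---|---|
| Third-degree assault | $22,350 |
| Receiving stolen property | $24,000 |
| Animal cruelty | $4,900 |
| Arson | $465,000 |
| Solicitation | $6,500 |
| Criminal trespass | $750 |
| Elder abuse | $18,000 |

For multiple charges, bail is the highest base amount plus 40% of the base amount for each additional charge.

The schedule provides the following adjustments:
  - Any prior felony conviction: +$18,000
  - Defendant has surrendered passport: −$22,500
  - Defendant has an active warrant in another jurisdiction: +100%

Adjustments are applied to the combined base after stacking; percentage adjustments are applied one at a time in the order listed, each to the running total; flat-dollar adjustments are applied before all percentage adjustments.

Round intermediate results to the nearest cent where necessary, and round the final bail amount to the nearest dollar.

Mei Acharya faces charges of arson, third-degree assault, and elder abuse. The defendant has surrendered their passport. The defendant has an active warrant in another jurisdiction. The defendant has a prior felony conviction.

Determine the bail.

$953,280

Base amounts from the schedule: arson $465,000; third-degree assault $22,350; elder abuse $18,000.
Stacking rule: highest base plus 40% of each additional charge. Highest is arson at $465,000. Additional: $22,350 × 40% = $8,940; $18,000 × 40% = $7,200. Combined base = $465,000 + $16,140 = $481,140.
Any prior felony conviction (+$18,000 flat): $481,140 + $18,000 = $499,140.
Defendant has surrendered passport (−$22,500 flat): $499,140 − $22,500 = $476,640.
Defendant has an active warrant in another jurisdiction (+100%): $476,640 × 2 = $953,280.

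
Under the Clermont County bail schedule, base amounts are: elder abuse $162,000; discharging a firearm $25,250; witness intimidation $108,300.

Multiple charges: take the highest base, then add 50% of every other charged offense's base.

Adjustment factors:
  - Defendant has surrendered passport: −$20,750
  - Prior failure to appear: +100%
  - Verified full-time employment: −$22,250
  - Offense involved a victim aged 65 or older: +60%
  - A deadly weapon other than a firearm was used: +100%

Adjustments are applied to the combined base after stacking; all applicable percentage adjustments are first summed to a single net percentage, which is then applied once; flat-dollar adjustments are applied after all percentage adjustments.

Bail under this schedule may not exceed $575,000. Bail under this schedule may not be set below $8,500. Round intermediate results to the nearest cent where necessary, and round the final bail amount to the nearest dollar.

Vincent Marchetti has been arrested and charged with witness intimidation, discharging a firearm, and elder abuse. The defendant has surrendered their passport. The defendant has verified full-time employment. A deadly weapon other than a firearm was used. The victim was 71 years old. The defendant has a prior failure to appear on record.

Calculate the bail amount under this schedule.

$575,000

Base amounts from the schedule: witness intimidation $108,300; discharging a firearm $25,250; elder abuse $162,000.
Stacking rule: highest base plus 50% of each additional charge. Highest is elder abuse at $162,000. Additional: $108,300 × 50% = $54,150; $25,250 × 50% = $12,625. Combined base = $162,000 + $66,775 = $228,775.
Net percentage adjustment: +100% +60% +100% = +260%. $228,775 × 3.6 = $823,590.
Defendant has surrendered passport (−$20,750 flat): $823,590 − $20,750 = $802,840.
Verified full-time employment (−$22,250 flat): $802,840 − $22,250 = $780,590.
Result $780,590 exceeds the maximum of $575,000; bail is capped at $575,000.
$575,000 is at or above the $8,500 minimum.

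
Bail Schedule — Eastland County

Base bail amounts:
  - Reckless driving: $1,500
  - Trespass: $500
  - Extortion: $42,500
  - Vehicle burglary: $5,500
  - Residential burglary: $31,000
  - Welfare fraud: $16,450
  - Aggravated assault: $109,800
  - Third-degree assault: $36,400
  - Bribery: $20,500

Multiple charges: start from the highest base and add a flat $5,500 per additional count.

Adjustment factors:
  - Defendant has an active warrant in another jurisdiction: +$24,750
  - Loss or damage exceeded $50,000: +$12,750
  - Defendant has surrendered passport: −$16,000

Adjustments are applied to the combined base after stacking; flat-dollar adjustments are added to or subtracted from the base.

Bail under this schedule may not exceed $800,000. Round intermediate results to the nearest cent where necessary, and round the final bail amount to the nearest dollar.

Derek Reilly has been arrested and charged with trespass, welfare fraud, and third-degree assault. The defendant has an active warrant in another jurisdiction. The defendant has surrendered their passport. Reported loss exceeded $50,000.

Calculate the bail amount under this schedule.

$68,900

Base amounts from the schedule: trespass $500; welfare fraud $16,450; third-degree assault $36,400.
Stacking rule: highest base plus $5,500 per additional charge. Highest is third-degree assault at $36,400; 2 additional charges → +$11,000. Combined base = $47,400.
Defendant has an active warrant in another jurisdiction (+$24,750 flat): $47,400 + $24,750 = $72,150.
Loss or damage exceeded $50,000 (+$12,750 flat): $72,150 + $12,750 = $84,900.
Defendant has surrendered passport (−$16,000 flat): $84,900 − $16,000 = $68,900.
$68,900 is within the $800,000 maximum.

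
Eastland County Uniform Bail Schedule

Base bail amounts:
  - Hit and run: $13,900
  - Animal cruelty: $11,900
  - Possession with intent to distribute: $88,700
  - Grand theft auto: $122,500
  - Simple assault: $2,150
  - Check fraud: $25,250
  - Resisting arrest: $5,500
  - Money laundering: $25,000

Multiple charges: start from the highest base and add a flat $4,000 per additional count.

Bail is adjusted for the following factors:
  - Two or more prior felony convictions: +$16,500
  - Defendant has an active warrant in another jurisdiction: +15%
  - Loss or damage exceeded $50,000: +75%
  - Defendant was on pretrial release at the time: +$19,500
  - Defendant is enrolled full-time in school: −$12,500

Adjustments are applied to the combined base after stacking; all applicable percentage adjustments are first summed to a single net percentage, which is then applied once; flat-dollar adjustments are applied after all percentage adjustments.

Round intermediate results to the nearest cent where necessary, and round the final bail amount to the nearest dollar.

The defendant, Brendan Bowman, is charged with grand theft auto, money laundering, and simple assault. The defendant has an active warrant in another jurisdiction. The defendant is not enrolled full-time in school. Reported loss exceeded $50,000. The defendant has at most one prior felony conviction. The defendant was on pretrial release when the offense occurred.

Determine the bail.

Base amounts from the schedule: grand theft auto $122,500; money laundering $25,000; simple assault $2,150.
Stacking rule: highest base plus $4,000 per additional charge. Highest is grand theft auto at $122,500; 2 additional charges → +$8,000. Combined base = $130,500.
Net percentage adjustment: +15% +75% = +90%. $130,500 × 1.9 = $247,950.
Defendant was on pretrial release at the time (+$19,500 flat): $247,950 + $19,500 = $267,450.

$267,450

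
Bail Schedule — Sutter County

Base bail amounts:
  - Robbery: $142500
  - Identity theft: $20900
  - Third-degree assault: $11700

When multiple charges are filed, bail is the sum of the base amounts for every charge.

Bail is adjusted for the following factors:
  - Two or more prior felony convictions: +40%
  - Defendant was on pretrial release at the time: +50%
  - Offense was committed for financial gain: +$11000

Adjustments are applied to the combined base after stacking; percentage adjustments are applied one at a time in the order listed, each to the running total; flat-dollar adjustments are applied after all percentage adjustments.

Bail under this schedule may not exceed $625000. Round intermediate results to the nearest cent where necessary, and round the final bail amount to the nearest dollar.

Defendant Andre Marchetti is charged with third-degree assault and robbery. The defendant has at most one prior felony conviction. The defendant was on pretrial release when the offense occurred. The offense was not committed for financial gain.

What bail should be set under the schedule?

Base amounts from the schedule: third-degree assault $11700; robbery $142500.
Stacking rule: sum of all bases. $11700 + $142500 = $154200.
Defendant was on pretrial release at the time (+50%): $154200 × 1.5 = $231300.
$231300 is within the $625000 maximum.

$231300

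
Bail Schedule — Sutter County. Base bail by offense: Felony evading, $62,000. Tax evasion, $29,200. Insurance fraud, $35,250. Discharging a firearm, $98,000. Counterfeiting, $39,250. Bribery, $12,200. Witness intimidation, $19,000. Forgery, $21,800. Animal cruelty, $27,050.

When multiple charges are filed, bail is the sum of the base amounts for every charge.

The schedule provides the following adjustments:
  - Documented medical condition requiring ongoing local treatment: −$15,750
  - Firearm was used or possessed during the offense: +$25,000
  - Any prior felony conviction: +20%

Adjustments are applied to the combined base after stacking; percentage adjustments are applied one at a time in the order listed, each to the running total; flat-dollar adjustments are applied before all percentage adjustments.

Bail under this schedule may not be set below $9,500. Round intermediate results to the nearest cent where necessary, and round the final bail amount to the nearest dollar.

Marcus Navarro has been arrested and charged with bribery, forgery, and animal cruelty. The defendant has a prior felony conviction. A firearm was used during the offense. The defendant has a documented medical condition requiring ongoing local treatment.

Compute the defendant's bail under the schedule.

$84,360

Base amounts from the schedule: bribery $12,200; forgery $21,800; animal cruelty $27,050.
Stacking rule: sum of all bases. $12,200 + $21,800 + $27,050 = $61,050.
Documented medical condition requiring ongoing local treatment (−$15,750 flat): $61,050 − $15,750 = $45,300.
Firearm was used or possessed during the offense (+$25,000 flat): $45,300 + $25,000 = $70,300.
Any prior felony conviction (+20%): $70,300 × 1.2 = $84,360.
$84,360 is at or above the $9,500 minimum.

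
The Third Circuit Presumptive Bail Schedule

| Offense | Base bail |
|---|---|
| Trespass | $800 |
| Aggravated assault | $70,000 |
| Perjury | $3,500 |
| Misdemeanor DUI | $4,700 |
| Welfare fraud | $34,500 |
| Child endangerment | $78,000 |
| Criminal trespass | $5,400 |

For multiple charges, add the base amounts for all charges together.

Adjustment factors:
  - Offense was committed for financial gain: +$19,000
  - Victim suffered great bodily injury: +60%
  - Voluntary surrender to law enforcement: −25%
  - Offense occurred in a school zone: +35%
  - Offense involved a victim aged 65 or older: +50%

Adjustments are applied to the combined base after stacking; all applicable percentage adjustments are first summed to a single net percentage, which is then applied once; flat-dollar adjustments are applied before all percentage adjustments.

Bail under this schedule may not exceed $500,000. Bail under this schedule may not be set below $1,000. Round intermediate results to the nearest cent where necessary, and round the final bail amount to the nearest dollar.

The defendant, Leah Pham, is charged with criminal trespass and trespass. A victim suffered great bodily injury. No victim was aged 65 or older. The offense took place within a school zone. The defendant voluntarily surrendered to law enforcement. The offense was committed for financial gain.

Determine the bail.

$42,840

Base amounts from the schedule: criminal trespass $5,400; trespass $800.
Stacking rule: sum of all bases. $5,400 + $800 = $6,200.
Offense was committed for financial gain (+$19,000 flat): $6,200 + $19,000 = $25,200.
Net percentage adjustment: +60% −25% +35% = +70%. $25,200 × 1.7 = $42,840.
$42,840 is within the $500,000 maximum.
$42,840 is at or above the $1,000 minimum.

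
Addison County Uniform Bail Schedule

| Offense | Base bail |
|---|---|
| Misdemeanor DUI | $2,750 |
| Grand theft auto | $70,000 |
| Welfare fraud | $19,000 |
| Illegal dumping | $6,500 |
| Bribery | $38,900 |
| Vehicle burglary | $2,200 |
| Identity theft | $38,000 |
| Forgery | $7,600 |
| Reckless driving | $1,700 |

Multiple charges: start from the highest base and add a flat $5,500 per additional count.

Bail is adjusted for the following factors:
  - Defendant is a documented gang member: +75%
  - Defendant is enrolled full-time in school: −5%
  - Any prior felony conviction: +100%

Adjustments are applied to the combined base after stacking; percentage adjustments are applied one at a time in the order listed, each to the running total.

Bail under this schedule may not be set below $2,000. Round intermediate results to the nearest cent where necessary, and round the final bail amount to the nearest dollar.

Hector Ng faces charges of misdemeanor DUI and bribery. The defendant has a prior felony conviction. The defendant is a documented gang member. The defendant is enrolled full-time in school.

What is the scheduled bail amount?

Base amounts from the schedule: misdemeanor DUI $2,750; bribery $38,900.
Stacking rule: highest base plus $5,500 per additional charge. Highest is bribery at $38,900; 1 additional charge → +$5,500. Combined base = $44,400.
Defendant is a documented gang member (+75%): $44,400 × 1.75 = $77,700.
Defendant is enrolled full-time in school (−5%): $77,700 × 0.95 = $73,815.
Any prior felony conviction (+100%): $73,815 × 2 = $147,630.
$147,630 is at or above the $2,000 minimum.

$147,630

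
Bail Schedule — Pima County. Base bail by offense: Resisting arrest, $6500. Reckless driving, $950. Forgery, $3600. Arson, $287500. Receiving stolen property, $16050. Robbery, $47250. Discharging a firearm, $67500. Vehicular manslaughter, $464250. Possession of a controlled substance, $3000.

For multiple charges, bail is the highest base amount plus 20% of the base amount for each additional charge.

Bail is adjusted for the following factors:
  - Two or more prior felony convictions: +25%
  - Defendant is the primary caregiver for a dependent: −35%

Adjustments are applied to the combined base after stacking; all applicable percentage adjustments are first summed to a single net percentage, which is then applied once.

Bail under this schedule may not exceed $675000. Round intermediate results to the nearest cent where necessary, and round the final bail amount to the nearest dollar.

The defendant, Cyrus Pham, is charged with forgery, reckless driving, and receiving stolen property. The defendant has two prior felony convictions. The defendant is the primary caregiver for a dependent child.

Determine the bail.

$15264

Base amounts from the schedule: forgery $3600; reckless driving $950; receiving stolen property $16050.
Stacking rule: highest base plus 20% of each additional charge. Highest is receiving stolen property at $16050. Additional: $3600 × 20% = $720; $950 × 20% = $190. Combined base = $16050 + $910 = $16960.
Net percentage adjustment: +25% −35% = −10%. $16960 × 0.9 = $15264.
$15264 is within the $675000 maximum.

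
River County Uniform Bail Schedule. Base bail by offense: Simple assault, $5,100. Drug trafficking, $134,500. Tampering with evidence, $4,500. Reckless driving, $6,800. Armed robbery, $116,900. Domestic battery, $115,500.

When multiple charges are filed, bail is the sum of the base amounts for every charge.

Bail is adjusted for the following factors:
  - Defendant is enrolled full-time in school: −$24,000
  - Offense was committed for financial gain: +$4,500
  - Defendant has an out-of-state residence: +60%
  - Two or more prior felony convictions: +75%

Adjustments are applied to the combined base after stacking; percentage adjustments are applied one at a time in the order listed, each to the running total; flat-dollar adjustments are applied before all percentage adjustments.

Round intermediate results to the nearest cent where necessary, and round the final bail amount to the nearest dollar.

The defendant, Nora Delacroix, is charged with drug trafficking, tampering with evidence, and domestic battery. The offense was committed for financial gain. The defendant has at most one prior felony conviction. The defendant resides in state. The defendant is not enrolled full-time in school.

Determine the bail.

Base amounts from the schedule: drug trafficking $134,500; tampering with evidence $4,500; domestic battery $115,500.
Stacking rule: sum of all bases. $134,500 + $4,500 + $115,500 = $254,500.
Offense was committed for financial gain (+$4,500 flat): $254,500 + $4,500 = $259,000.

$259,000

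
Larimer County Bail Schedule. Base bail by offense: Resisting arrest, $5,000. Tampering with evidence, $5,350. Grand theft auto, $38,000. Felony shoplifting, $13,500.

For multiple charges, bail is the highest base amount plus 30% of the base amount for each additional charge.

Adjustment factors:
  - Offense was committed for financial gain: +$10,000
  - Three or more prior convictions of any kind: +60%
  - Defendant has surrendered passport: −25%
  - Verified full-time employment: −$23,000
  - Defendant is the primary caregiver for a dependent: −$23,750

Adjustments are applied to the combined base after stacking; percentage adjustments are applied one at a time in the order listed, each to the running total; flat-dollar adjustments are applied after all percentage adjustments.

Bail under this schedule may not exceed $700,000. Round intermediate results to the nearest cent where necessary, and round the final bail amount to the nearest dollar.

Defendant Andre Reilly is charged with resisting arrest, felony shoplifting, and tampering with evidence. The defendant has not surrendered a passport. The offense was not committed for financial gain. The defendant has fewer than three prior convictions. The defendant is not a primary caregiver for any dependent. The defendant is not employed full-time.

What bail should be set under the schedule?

Base amounts from the schedule: resisting arrest $5,000; felony shoplifting $13,500; tampering with evidence $5,350.
Stacking rule: highest base plus 30% of each additional charge. Highest is felony shoplifting at $13,500. Additional: $5,000 × 30% = $1,500; $5,350 × 30% = $1,605. Combined base = $13,500 + $3,105 = $16,605.
No adjustment factors apply to this defendant.
$16,605 is within the $700,000 maximum.

$16,605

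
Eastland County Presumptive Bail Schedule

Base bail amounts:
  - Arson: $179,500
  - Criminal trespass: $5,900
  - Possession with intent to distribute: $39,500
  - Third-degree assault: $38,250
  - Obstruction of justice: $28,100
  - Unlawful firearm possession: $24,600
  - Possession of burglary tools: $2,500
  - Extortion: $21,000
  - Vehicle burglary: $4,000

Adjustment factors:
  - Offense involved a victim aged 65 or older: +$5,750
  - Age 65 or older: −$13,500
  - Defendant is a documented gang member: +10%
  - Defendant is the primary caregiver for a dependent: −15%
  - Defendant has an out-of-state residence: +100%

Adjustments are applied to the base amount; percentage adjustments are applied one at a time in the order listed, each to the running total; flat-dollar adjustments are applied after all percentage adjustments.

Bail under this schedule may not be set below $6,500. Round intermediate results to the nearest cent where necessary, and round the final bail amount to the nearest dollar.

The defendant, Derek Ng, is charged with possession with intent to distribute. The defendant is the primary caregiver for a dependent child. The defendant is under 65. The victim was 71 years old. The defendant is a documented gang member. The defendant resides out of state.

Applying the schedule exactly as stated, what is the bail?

Base amounts from the schedule: possession with intent to distribute $39,500.
Single charge. Combined base = $39,500.
Defendant is a documented gang member (+10%): $39,500 × 1.1 = $43,450.
Defendant is the primary caregiver for a dependent (−15%): $43,450 × 0.85 = $36,932.50.
Defendant has an out-of-state residence (+100%): $36,932.50 × 2 = $73,865.
Offense involved a victim aged 65 or older (+$5,750 flat): $73,865 + $5,750 = $79,615.
$79,615 is at or above the $6,500 minimum.

$79,615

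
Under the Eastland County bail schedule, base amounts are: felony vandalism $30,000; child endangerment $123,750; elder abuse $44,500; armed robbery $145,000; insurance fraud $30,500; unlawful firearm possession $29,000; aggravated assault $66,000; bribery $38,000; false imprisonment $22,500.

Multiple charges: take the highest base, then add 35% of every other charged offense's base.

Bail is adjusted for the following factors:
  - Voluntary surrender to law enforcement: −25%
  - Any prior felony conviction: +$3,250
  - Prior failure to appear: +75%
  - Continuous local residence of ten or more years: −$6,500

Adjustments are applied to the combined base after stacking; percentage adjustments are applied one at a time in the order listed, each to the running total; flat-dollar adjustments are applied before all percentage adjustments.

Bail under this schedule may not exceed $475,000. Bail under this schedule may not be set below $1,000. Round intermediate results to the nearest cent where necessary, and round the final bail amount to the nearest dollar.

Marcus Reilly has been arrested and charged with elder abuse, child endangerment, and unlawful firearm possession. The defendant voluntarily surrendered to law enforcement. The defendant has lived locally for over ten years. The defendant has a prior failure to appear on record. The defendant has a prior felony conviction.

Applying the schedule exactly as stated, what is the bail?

Base amounts from the schedule: elder abuse $44,500; child endangerment $123,750; unlawful firearm possession $29,000.
Stacking rule: highest base plus 35% of each additional charge. Highest is child endangerment at $123,750. Additional: $44,500 × 35% = $15,575; $29,000 × 35% = $10,150. Combined base = $123,750 + $25,725 = $149,475.
Any prior felony conviction (+$3,250 flat): $149,475 + $3,250 = $152,725.
Continuous local residence of ten or more years (−$6,500 flat): $152,725 − $6,500 = $146,225.
Voluntary surrender to law enforcement (−25%): $146,225 × 0.75 = $109,668.75.
Prior failure to appear (+75%): $109,668.75 × 1.75 = $191,920.31.
$191,920.31 is within the $475,000 maximum.
$191,920.31 is at or above the $1,000 minimum.
Rounded to the nearest dollar: $191,920.

$191,920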